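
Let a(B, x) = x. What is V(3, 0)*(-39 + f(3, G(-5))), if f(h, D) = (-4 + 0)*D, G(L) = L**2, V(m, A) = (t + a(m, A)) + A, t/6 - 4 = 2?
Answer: -5004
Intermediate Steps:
t = 36 (t = 24 + 6*2 = 24 + 12 = 36)
V(m, A) = 36 + 2*A (V(m, A) = (36 + A) + A = 36 + 2*A)
f(h, D) = -4*D
V(3, 0)*(-39 + f(3, G(-5))) = (36 + 2*0)*(-39 - 4*(-5)**2) = (36 + 0)*(-39 - 4*25) = 36*(-39 - 100) = 36*(-139) = -5004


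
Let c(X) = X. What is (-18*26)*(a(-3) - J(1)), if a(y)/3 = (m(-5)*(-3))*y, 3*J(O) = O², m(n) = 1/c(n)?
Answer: 13416/5 ≈ 2683.2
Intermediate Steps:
m(n) = 1/n
J(O) = O²/3
a(y) = 9*y/5 (a(y) = 3*((-3/(-5))*y) = 3*((-⅕*(-3))*y) = 3*(3*y/5) = 9*y/5)
(-18*26)*(a(-3) - J(1)) = (-18*26)*((9/5)*(-3) - 1²/3) = -468*(-27/5 - 1/3) = -468*(-27/5 - 1*⅓) = -468*(-27/5 - ⅓) = -468*(-86/15) = 13416/5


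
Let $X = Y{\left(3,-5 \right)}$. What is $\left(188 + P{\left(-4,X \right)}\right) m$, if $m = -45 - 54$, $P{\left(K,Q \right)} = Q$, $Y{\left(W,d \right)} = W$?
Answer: $-18909$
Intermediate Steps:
$X = 3$
$m = -99$ ($m = -45 - 54 = -99$)
$\left(188 + P{\left(-4,X \right)}\right) m = \left(188 + 3\right) \left(-99\right) = 191 \left(-99\right) = -18909$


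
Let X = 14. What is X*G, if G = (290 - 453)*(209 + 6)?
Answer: -490630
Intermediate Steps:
G = -35045 (G = -163*215 = -35045)
X*G = 14*(-35045) = -490630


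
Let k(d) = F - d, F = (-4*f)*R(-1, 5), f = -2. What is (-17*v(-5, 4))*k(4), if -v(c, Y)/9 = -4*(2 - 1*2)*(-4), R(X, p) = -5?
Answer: 0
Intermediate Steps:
F = -40 (F = -4*(-2)*(-5) = 8*(-5) = -40)
v(c, Y) = 0 (v(c, Y) = -9*(-4*(2 - 1*2))*(-4) = -9*(-4*(2 - 2))*(-4) = -9*(-4*0)*(-4) = -0*(-4) = -9*0 = 0)
k(d) = -40 - d
(-17*v(-5, 4))*k(4) = (-17*0)*(-40 - 1*4) = 0*(-40 - 4) = 0*(-44) = 0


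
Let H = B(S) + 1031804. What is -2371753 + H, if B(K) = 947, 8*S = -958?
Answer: -1339002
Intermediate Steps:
S = -479/4 (S = (1/8)*(-958) = -479/4 ≈ -119.75)
H = 1032751 (H = 947 + 1031804 = 1032751)
-2371753 + H = -2371753 + 1032751 = -1339002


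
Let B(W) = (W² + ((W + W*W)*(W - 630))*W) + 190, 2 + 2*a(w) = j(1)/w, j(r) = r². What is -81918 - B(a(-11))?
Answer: -19241891791/234256 ≈ -82141.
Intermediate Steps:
a(w) = -1 + 1/(2*w) (a(w) = -1 + (1²/w)/2 = -1 + (1/w)/2 = -1 + 1/(2*w))
B(W) = 190 + W² + W*(-630 + W)*(W + W²) (B(W) = (W² + ((W + W²)*(-630 + W))*W) + 190 = (W² + ((-630 + W)*(W + W²))*W) + 190 = (W² + W*(-630 + W)*(W + W²)) + 190 = 190 + W² + W*(-630 + W)*(W + W²))
-81918 - B(a(-11)) = -81918 - (190 + ((½ - 1*(-11))/(-11))⁴ - 629*(½ - 1*(-11))²/121 - 629*(-(½ - 1*(-11))³/1331)) = -81918 - (190 + (-(½ + 11)/11)⁴ - 629*(½ + 11)²/121 - 629*(-(½ + 11)³/1331)) = -81918 - (190 + (-1/11*23/2)⁴ - 629*(-1/11*23/2)² - 629*(-1/11*23/2)³) = -81918 - (190 + (-23/22)⁴ - 629*(-23/22)² - 629*(-23/22)³) = -81918 - (190 + 279841/234256 - 629*529/484 - 629*(-12167/10648)) = -81918 - (190 + 279841/234256 - 332741/484 + 7653043/10648) = -81918 - 1*52108783/234256 = -81918 - 52108783/234256 = -19241891791/234256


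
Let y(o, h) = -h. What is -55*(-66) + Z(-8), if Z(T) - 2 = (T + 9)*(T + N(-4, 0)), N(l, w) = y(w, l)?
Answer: 3628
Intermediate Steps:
N(l, w) = -l
Z(T) = 2 + (4 + T)*(9 + T) (Z(T) = 2 + (T + 9)*(T - 1*(-4)) = 2 + (9 + T)*(T + 4) = 2 + (9 + T)*(4 + T) = 2 + (4 + T)*(9 + T))
-55*(-66) + Z(-8) = -55*(-66) + (38 + (-8)**2 + 13*(-8)) = 3630 + (38 + 64 - 104) = 3630 - 2 = 3628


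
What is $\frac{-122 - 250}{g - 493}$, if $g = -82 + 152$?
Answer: $\frac{124}{141} \approx 0.87943$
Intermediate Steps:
$g = 70$
$\frac{-122 - 250}{g - 493} = \frac{-122 - 250}{70 - 493} = \frac{-122 - 250}{-423} = \left(-122 - 250\right) \left(- \frac{1}{423}\right) = \left(-372\right) \left(- \frac{1}{423}\right) = \frac{124}{141}$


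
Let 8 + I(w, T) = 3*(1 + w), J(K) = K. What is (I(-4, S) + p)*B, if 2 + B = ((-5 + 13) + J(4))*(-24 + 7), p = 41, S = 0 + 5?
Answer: -4944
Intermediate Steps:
S = 5
B = -206 (B = -2 + ((-5 + 13) + 4)*(-24 + 7) = -2 + (8 + 4)*(-17) = -2 + 12*(-17) = -2 - 204 = -206)
I(w, T) = -5 + 3*w (I(w, T) = -8 + 3*(1 + w) = -8 + (3 + 3*w) = -5 + 3*w)
(I(-4, S) + p)*B = ((-5 + 3*(-4)) + 41)*(-206) = ((-5 - 12) + 41)*(-206) = (-17 + 41)*(-206) = 24*(-206) = -4944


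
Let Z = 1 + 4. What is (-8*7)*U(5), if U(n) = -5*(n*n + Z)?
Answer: 8400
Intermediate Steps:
Z = 5
U(n) = -25 - 5*n² (U(n) = -5*(n*n + 5) = -5*(n² + 5) = -5*(5 + n²) = -25 - 5*n²)
(-8*7)*U(5) = (-8*7)*(-25 - 5*5²) = -56*(-25 - 5*25) = -56*(-25 - 125) = -56*(-150) = 8400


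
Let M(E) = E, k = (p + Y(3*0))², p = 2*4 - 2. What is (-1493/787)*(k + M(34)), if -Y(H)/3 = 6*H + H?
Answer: -104510/787 ≈ -132.80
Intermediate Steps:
Y(H) = -21*H (Y(H) = -3*(6*H + H) = -21*H)
p = 6 (p = 8 - 2 = 6)
k = 36 (k = (6 - 63*0)² = (6 - 21*0)² = (6 + 0)² = 6² = 36)
(-1493/787)*(k + M(34)) = (-1493/787)*(36 + 34) = -1493*1/787*70 = -1493/787*70 = -104510/787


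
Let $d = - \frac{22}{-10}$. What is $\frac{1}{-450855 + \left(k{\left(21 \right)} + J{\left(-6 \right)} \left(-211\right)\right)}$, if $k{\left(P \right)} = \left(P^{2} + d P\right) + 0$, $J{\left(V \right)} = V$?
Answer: $- \frac{5}{2245509} \approx -2.2267 \cdot 10^{-6}$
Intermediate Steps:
$d = \frac{11}{5}$ ($d = \left(-22\right) \left(- \frac{1}{10}\right) = \frac{11}{5} \approx 2.2$)
$k{\left(P \right)} = P^{2} + \frac{11 P}{5}$ ($k{\left(P \right)} = \left(P^{2} + \frac{11 P}{5}\right) + 0 = P^{2} + \frac{11 P}{5}$)
$\frac{1}{-450855 + \left(k{\left(21 \right)} + J{\left(-6 \right)} \left(-211\right)\right)} = \frac{1}{-450855 + \left(\frac{1}{5} \cdot 21 \left(11 + 5 \cdot 21\right) - -1266\right)} = \frac{1}{-450855 + \left(\frac{1}{5} \cdot 21 \left(11 + 105\right) + 1266\right)} = \frac{1}{-450855 + \left(\frac{1}{5} \cdot 21 \cdot 116 + 1266\right)} = \frac{1}{-450855 + \left(\frac{2436}{5} + 1266\right)} = \frac{1}{-450855 + \frac{8766}{5}} = \frac{1}{- \frac{2245509}{5}} = - \frac{5}{2245509}$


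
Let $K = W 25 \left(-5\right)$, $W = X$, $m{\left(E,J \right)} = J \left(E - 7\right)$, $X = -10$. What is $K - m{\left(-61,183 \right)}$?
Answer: $13694$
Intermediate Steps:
$m{\left(E,J \right)} = J \left(-7 + E\right)$
$W = -10$
$K = 1250$ ($K = \left(-10\right) 25 \left(-5\right) = \left(-250\right) \left(-5\right) = 1250$)
$K - m{\left(-61,183 \right)} = 1250 - 183 \left(-7 - 61\right) = 1250 - 183 \left(-68\right) = 1250 - -12444 = 1250 + 12444 = 13694$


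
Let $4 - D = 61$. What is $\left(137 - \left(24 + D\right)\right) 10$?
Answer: $1700$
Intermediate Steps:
$D = -57$ ($D = 4 - 61 = -57$)
$\left(137 - \left(24 + D\right)\right) 10 = \left(137 - -33\right) 10 = \left(137 + \left(-24 + 57\right)\right) 10 = \left(137 + 33\right) 10 = 170 \cdot 10 = 1700$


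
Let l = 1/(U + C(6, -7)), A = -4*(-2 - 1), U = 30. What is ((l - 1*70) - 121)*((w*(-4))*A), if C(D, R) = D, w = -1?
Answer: -27500/3 ≈ -9166.7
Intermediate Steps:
A = 12 (A = -4*(-3) = 12)
l = 1/36 (l = 1/(30 + 6) = 1/36 ≈ 0.027778)
((l - 1*70) - 121)*((w*(-4))*A) = ((1/36 - 1*70) - 121)*(-1*(-4)*12) = ((1/36 - 70) - 121)*(4*12) = (-2519/36 - 121)*48 = -6875/36*48 = -27500/3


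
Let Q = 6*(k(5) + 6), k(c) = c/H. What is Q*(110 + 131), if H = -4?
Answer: 13737/2 ≈ 6868.5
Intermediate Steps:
k(c) = -c/4 (k(c) = c/(-4) = c*(-1/4) = -c/4)
Q = 57/2 (Q = 6*(-1/4*5 + 6) = 6*(-5/4 + 6) = 6*(19/4) = 57/2 ≈ 28.500)
Q*(110 + 131) = 57*(110 + 131)/2 = (57/2)*241 = 13737/2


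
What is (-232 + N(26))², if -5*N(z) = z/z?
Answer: 1347921/25 ≈ 53917.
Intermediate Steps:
N(z) = -⅕ (N(z) = -z/(5*z) = -⅕*1 = -⅕)
(-232 + N(26))² = (-232 - ⅕)² = (-1161/5)² = 1347921/25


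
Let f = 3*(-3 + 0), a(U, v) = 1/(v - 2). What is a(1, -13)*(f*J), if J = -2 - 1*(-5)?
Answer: 9/5 ≈ 1.8000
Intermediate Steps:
a(U, v) = 1/(-2 + v)
J = 3 (J = -2 + 5 = 3)
f = -9 (f = 3*(-3) = -9)
a(1, -13)*(f*J) = (-9*3)/(-2 - 13) = -27/(-15) = -1/15*(-27) = 9/5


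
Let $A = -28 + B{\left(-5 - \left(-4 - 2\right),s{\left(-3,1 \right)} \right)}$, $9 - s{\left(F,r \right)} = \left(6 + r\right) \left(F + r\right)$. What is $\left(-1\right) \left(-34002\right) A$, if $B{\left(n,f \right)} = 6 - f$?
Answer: $-1530090$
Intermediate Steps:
$s{\left(F,r \right)} = 9 - \left(6 + r\right) \left(F + r\right)$
$A = -45$ ($A = -28 - \left(3 - 1 - 6 + 18 - \left(-3\right) 1\right) = -28 + \left(6 - \left(9 - 1 + 18 - 6 + 3\right)\right) = -28 + \left(6 - 23\right) = -28 - 17 = -45$)
$\left(-1\right) \left(-34002\right) A = \left(-1\right) \left(-34002\right) \left(-45\right) = 34002 \left(-45\right) = -1530090$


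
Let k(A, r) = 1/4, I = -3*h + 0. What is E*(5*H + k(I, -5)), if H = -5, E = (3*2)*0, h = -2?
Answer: 0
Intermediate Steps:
E = 0 (E = 6*0 = 0)
I = 6 (I = -3*(-2) + 0 = 6 + 0 = 6)
k(A, r) = ¼
E*(5*H + k(I, -5)) = 0*(5*(-5) + ¼) = 0*(-25 + ¼) = 0*(-99/4) = 0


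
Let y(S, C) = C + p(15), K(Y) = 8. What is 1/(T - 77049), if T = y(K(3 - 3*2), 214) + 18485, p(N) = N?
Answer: -1/58335 ≈ -1.7142e-5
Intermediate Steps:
y(S, C) = 15 + C (y(S, C) = C + 15 = 15 + C)
T = 18714 (T = (15 + 214) + 18485 = 229 + 18485 = 18714)
1/(T - 77049) = 1/(18714 - 77049) = 1/(-58335) = -1/58335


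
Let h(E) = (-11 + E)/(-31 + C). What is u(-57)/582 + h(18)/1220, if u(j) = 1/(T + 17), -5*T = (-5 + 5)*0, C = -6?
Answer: -12059/223307580 ≈ -5.4002e-5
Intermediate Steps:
T = 0 (T = -(-5 + 5)*0/5 = -0*0 = -⅕*0 = 0)
h(E) = 11/37 - E/37 (h(E) = (-11 + E)/(-31 - 6) = (-11 + E)/(-37) = (-11 + E)*(-1/37) = 11/37 - E/37)
u(j) = 1/17 (u(j) = 1/(0 + 17) = 1/17)
u(-57)/582 + h(18)/1220 = (1/17)/582 + (11/37 - 1/37*18)/1220 = (1/17)*(1/582) + (11/37 - 18/37)*(1/1220) = 1/9894 - 7/37*1/1220 = 1/9894 - 7/45140 = -12059/223307580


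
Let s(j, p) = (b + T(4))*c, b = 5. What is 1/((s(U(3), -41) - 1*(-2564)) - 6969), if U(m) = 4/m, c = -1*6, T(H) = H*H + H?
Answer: -1/4555 ≈ -0.00021954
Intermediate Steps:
T(H) = H + H² (T(H) = H² + H = H + H²)
c = -6
s(j, p) = -150 (s(j, p) = (5 + 4*(1 + 4))*(-6) = (5 + 4*5)*(-6) = (5 + 20)*(-6) = 25*(-6) = -150)
1/((s(U(3), -41) - 1*(-2564)) - 6969) = 1/((-150 - 1*(-2564)) - 6969) = 1/((-150 + 2564) - 6969) = 1/(2414 - 6969) = 1/(-4555) = -1/4555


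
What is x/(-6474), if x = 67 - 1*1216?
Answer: 383/2158 ≈ 0.17748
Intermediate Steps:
x = -1149 (x = 67 - 1216 = -1149)
x/(-6474) = -1149/(-6474) = -1149*(-1/6474) = 383/2158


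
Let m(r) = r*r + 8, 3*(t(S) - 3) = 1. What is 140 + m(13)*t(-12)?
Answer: 730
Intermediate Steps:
t(S) = 10/3 (t(S) = 3 + (⅓)*1 = 3 + ⅓ = 10/3)
m(r) = 8 + r² (m(r) = r² + 8 = 8 + r²)
140 + m(13)*t(-12) = 140 + (8 + 13²)*(10/3) = 140 + (8 + 169)*(10/3) = 140 + 177*(10/3) = 140 + 590 = 730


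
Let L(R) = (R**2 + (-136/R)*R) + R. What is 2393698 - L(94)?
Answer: 2384904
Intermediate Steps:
L(R) = -136 + R + R**2 (L(R) = (R**2 - 136) + R = (-136 + R**2) + R = -136 + R + R**2)
2393698 - L(94) = 2393698 - (-136 + 94 + 94**2) = 2393698 - (-136 + 94 + 8836) = 2393698 - 1*8794 = 2393698 - 8794 = 2384904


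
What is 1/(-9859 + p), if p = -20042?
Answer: -1/29901 ≈ -3.3444e-5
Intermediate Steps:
1/(-9859 + p) = 1/(-9859 - 20042) = 1/(-29901) = -1/29901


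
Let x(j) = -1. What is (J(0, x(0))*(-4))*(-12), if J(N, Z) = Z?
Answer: -48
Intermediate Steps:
(J(0, x(0))*(-4))*(-12) = -1*(-4)*(-12) = 4*(-12) = -48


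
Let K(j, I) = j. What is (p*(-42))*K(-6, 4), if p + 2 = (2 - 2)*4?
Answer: -504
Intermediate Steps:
p = -2 (p = -2 + (2 - 2)*4 = -2 + 0*4 = -2 + 0 = -2)
(p*(-42))*K(-6, 4) = -2*(-42)*(-6) = 84*(-6) = -504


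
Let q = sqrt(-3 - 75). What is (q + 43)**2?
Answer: (43 + I*sqrt(78))**2 ≈ 1771.0 + 759.53*I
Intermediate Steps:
q = I*sqrt(78) (q = sqrt(-78) = I*sqrt(78) ≈ 8.8318*I)
(q + 43)**2 = (I*sqrt(78) + 43)**2 = (43 + I*sqrt(78))**2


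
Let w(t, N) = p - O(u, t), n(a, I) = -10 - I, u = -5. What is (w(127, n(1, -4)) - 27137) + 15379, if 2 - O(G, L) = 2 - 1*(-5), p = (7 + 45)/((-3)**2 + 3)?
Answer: -35246/3 ≈ -11749.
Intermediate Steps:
p = 13/3 (p = 52/(9 + 3) = 52/12 = 52*(1/12) = 13/3 ≈ 4.3333)
O(G, L) = -5 (O(G, L) = 2 - (2 - 1*(-5)) = 2 - (2 + 5) = 2 - 1*7 = 2 - 7 = -5)
w(t, N) = 28/3 (w(t, N) = 13/3 - 1*(-5) = 13/3 + 5 = 28/3)
(w(127, n(1, -4)) - 27137) + 15379 = (28/3 - 27137) + 15379 = -81383/3 + 15379 = -35246/3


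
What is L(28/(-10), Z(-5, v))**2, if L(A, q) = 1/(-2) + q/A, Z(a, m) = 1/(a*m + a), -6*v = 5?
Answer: 1/196 ≈ 0.0051020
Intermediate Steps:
v = -5/6 (v = -1/6*5 = -5/6 ≈ -0.83333)
Z(a, m) = 1/(a + a*m)
L(A, q) = -1/2 + q/A (L(A, q) = 1*(-1/2) + q/A = -1/2 + q/A)
L(28/(-10), Z(-5, v))**2 = ((1/((-5)*(1 - 5/6)) - 14/(-10))/((28/(-10))))**2 = ((-1/(5*1/6) - 14*(-1)/10)/((28*(-1/10))))**2 = ((-1/5*6 - 1/2*(-14/5))/(-14/5))**2 = (-5*(-6/5 + 7/5)/14)**2 = (-5/14*1/5)**2 = (-1/14)**2 = 1/196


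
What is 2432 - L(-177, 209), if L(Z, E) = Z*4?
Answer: 3140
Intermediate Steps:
L(Z, E) = 4*Z
2432 - L(-177, 209) = 2432 - 4*(-177) = 2432 - 1*(-708) = 2432 + 708 = 3140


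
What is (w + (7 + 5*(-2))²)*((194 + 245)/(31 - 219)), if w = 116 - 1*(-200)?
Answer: -142675/188 ≈ -758.91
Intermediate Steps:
w = 316 (w = 116 + 200 = 316)
(w + (7 + 5*(-2))²)*((194 + 245)/(31 - 219)) = (316 + (7 + 5*(-2))²)*((194 + 245)/(31 - 219)) = (316 + (7 - 10)²)*(439/(-188)) = (316 + (-3)²)*(439*(-1/188)) = (316 + 9)*(-439/188) = 325*(-439/188) = -142675/188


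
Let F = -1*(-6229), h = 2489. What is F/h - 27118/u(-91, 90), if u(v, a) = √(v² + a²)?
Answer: 6229/2489 - 27118*√16381/16381 ≈ -209.38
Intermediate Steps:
u(v, a) = √(a² + v²)
F = 6229
F/h - 27118/u(-91, 90) = 6229/2489 - 27118/√(90² + (-91)²) = 6229*(1/2489) - 27118/√(8100 + 8281) = 6229/2489 - 27118*√16381/16381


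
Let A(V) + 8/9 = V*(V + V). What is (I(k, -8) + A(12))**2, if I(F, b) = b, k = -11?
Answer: 6310144/81 ≈ 77903.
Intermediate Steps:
A(V) = -8/9 + 2*V**2 (A(V) = -8/9 + V*(V + V) = -8/9 + V*(2*V) = -8/9 + 2*V**2)
(I(k, -8) + A(12))**2 = (-8 + (-8/9 + 2*12**2))**2 = (-8 + (-8/9 + 2*144))**2 = (-8 + (-8/9 + 288))**2 = (-8 + 2584/9)**2 = (2512/9)**2 = 6310144/81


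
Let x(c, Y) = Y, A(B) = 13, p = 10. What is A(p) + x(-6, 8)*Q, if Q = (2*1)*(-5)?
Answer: -67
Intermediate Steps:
Q = -10 (Q = 2*(-5) = -10)
A(p) + x(-6, 8)*Q = 13 + 8*(-10) = 13 - 80 = -67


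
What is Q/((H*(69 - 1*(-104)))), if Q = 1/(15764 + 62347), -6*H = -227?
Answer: 2/1022499027 ≈ 1.9560e-9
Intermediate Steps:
H = 227/6 (H = -⅙*(-227) = 227/6 ≈ 37.833)
Q = 1/78111 ≈ 1.2802e-5
Q/((H*(69 - 1*(-104)))) = 1/(78111*((227*(69 - 1*(-104))/6))) = 1/(78111*((227*(69 + 104)/6))) = 1/(78111*(((227/6)*173))) = 1/(78111*(39271/6)) = (1/78111)*(6/39271) = 2/1022499027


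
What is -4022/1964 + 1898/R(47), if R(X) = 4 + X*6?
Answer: 49565/10802 ≈ 4.5885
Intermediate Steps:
R(X) = 4 + 6*X
-4022/1964 + 1898/R(47) = -4022/1964 + 1898/(4 + 6*47) = -4022*1/1964 + 1898/(4 + 282) = -2011/982 + 1898/286 = -2011/982 + 1898*(1/286) = -2011/982 + 73/11 = 49565/10802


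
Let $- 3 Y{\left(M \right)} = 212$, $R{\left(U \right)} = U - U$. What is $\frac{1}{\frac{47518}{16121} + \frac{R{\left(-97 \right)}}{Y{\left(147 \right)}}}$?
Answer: $\frac{16121}{47518} \approx 0.33926$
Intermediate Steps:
$R{\left(U \right)} = 0$
$Y{\left(M \right)} = - \frac{212}{3}$ ($Y{\left(M \right)} = \left(- \frac{1}{3}\right) 212 = - \frac{212}{3}$)
$\frac{1}{\frac{47518}{16121} + \frac{R{\left(-97 \right)}}{Y{\left(147 \right)}}} = \frac{1}{\frac{47518}{16121} + \frac{0}{- \frac{212}{3}}} = \frac{1}{47518 \cdot \frac{1}{16121} + 0 \left(- \frac{3}{212}\right)} = \frac{1}{\frac{47518}{16121} + 0} = \frac{1}{\frac{47518}{16121}} = \frac{16121}{47518}$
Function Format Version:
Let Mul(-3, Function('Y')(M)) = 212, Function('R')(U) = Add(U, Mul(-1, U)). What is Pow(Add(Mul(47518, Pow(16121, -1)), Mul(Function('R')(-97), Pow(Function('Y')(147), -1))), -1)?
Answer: Rational(16121, 47518) ≈ 0.33926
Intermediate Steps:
Function('R')(U) = 0
Function('Y')(M) = Rational(-212, 3) (Function('Y')(M) = Mul(Rational(-1, 3), 212) = Rational(-212, 3))
Pow(Add(Mul(47518, Pow(16121, -1)), Mul(Function('R')(-97), Pow(Function('Y')(147), -1))), -1) = Pow(Add(Mul(47518, Pow(16121, -1)), Mul(0, Pow(Rational(-212, 3), -1))), -1) = Pow(Add(Mul(47518, Rational(1, 16121)), Mul(0, Rational(-3, 212))), -1) = Pow(Add(Rational(47518, 16121), 0), -1) = Pow(Rational(47518, 16121), -1) = Rational(16121, 47518)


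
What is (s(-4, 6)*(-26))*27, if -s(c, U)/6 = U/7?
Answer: 25272/7 ≈ 3610.3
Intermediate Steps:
s(c, U) = -6*U/7
(s(-4, 6)*(-26))*27 = (-6/7*6*(-26))*27 = -36/7*(-26)*27 = (936/7)*27 = 25272/7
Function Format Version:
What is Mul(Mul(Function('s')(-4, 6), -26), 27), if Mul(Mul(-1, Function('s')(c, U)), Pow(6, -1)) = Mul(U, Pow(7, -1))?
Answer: Rational(25272, 7) ≈ 3610.3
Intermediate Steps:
Function('s')(c, U) = Mul(Rational(-6, 7), U) (Function('s')(c, U) = Mul(-6, Mul(U, Pow(7, -1))) = Mul(-6, Mul(U, Rational(1, 7))) = Mul(-6, Mul(Rational(1, 7), U)) = Mul(Rational(-6, 7), U))
Mul(Mul(Function('s')(-4, 6), -26), 27) = Mul(Mul(Mul(Rational(-6, 7), 6), -26), 27) = Mul(Mul(Rational(-36, 7), -26), 27) = Mul(Rational(936, 7), 27) = Rational(25272, 7)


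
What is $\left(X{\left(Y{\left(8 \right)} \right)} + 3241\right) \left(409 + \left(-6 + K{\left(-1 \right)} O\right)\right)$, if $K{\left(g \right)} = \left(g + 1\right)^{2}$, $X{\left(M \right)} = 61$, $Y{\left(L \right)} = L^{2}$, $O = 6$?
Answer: $1330706$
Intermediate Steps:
$K{\left(g \right)} = \left(1 + g\right)^{2}$
$\left(X{\left(Y{\left(8 \right)} \right)} + 3241\right) \left(409 + \left(-6 + K{\left(-1 \right)} O\right)\right) = \left(61 + 3241\right) \left(409 - \left(6 - \left(1 - 1\right)^{2} \cdot 6\right)\right) = 3302 \left(409 - \left(6 - 0^{2} \cdot 6\right)\right) = 3302 \left(409 + \left(-6 + 0 \cdot 6\right)\right) = 3302 \left(409 + \left(-6 + 0\right)\right) = 3302 \left(409 - 6\right) = 3302 \cdot 403 = 1330706$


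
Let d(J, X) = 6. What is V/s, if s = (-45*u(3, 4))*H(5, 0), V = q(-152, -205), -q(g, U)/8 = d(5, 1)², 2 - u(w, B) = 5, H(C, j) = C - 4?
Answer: -32/15 ≈ -2.1333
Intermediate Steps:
H(C, j) = -4 + C
u(w, B) = -3 (u(w, B) = 2 - 1*5 = 2 - 5 = -3)
q(g, U) = -288 (q(g, U) = -8*6² = -8*36 = -288)
V = -288
s = 135 (s = (-45*(-3))*(-4 + 5) = 135*1 = 135)
V/s = -288/135 = -288*1/135 = -32/15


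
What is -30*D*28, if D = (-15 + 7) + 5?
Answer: 2520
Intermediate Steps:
D = -3 (D = -8 + 5 = -3)
-30*D*28 = -30*(-3)*28 = 90*28 = 2520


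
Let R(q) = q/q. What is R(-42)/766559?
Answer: 1/766559 ≈ 1.3045e-6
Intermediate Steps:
R(q) = 1
R(-42)/766559 = 1/766559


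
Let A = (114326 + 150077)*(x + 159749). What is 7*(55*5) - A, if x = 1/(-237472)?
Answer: -10030369151548781/237472 ≈ -4.2238e+10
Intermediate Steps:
x = -1/237472 ≈ -4.2110e-6
A = 10030369608682381/237472 (A = (114326 + 150077)*(-1/237472 + 159749) = 264403*(37935914527/237472) = 10030369608682381/237472 ≈ 4.2238e+10)
7*(55*5) - A = 7*(55*5) - 1*10030369608682381/237472 = 7*275 - 10030369608682381/237472 = 1925 - 10030369608682381/237472 = -10030369151548781/237472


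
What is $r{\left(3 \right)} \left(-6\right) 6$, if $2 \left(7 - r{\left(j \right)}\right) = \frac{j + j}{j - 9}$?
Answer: $-270$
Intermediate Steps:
$r{\left(j \right)} = 7 - \frac{j}{-9 + j}$ ($r{\left(j \right)} = 7 - \frac{\left(j + j\right) \frac{1}{j - 9}}{2} = 7 - \frac{2 j \frac{1}{-9 + j}}{2} = 7 - \frac{j}{-9 + j}$)
$r{\left(3 \right)} \left(-6\right) 6 = \frac{3 \left(-21 + 2 \cdot 3\right)}{-9 + 3} \left(-6\right) 6 = \frac{3 \left(-21 + 6\right)}{-6} \left(-6\right) 6 = 3 \left(- \frac{1}{6}\right) \left(-15\right) \left(-6\right) 6 = \frac{15}{2} \left(-6\right) 6 = \left(-45\right) 6 = -270$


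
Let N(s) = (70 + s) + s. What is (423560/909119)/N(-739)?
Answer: -52945/160004944 ≈ -0.00033090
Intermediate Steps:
N(s) = 70 + 2*s
(423560/909119)/N(-739) = (423560/909119)/(70 + 2*(-739)) = (423560*(1/909119))/(70 - 1478) = (423560/909119)/(-1408) = (423560/909119)*(-1/1408) = -52945/160004944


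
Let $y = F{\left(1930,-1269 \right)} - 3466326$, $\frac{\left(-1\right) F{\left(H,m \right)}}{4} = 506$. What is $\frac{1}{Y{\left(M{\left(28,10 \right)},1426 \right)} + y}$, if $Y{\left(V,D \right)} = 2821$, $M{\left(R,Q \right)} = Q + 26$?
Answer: $- \frac{1}{3465529} \approx -2.8856 \cdot 10^{-7}$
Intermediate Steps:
$M{\left(R,Q \right)} = 26 + Q$
$F{\left(H,m \right)} = -2024$ ($F{\left(H,m \right)} = \left(-4\right) 506 = -2024$)
$y = -3468350$ ($y = -2024 - 3466326 = -3468350$)
$\frac{1}{Y{\left(M{\left(28,10 \right)},1426 \right)} + y} = \frac{1}{2821 - 3468350} = \frac{1}{-3465529} = - \frac{1}{3465529}$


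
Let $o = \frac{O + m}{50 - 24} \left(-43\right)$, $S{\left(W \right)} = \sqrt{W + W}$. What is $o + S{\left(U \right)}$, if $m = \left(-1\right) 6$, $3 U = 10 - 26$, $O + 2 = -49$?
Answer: $\frac{2451}{26} + \frac{4 i \sqrt{6}}{3} \approx 94.269 + 3.266 i$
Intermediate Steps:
$O = -51$ ($O = -2 - 49 = -51$)
$U = - \frac{16}{3}$ ($U = \frac{10 - 26}{3} = \frac{1}{3} \left(-16\right) = - \frac{16}{3} \approx -5.3333$)
$S{\left(W \right)} = \sqrt{2} \sqrt{W}$ ($S{\left(W \right)} = \sqrt{2 W} = \sqrt{2} \sqrt{W}$)
$m = -6$
$o = \frac{2451}{26}$ ($o = \frac{-51 - 6}{50 - 24} \left(-43\right) = - \frac{57}{26} \left(-43\right) = \left(-57\right) \frac{1}{26} \left(-43\right) = \left(- \frac{57}{26}\right) \left(-43\right) = \frac{2451}{26} \approx 94.269$)
$o + S{\left(U \right)} = \frac{2451}{26} + \sqrt{2} \sqrt{- \frac{16}{3}} = \frac{2451}{26} + \sqrt{2} \frac{4 i \sqrt{3}}{3} = \frac{2451}{26} + \frac{4 i \sqrt{6}}{3}$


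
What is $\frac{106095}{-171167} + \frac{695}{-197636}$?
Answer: $- \frac{21087152485}{33828761212} \approx -0.62335$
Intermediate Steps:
$\frac{106095}{-171167} + \frac{695}{-197636} = 106095 \left(- \frac{1}{171167}\right) + 695 \left(- \frac{1}{197636}\right) = - \frac{106095}{171167} - \frac{695}{197636} = - \frac{21087152485}{33828761212}$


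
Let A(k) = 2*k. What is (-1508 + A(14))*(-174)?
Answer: 257520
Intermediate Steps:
(-1508 + A(14))*(-174) = (-1508 + 2*14)*(-174) = (-1508 + 28)*(-174) = -1480*(-174) = 257520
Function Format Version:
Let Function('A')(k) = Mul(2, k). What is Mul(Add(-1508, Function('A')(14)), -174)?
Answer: 257520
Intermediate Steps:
Mul(Add(-1508, Function('A')(14)), -174) = Mul(Add(-1508, Mul(2, 14)), -174) = Mul(Add(-1508, 28), -174) = Mul(-1480, -174) = 257520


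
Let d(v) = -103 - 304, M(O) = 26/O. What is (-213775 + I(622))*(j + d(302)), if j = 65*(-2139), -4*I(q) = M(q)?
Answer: 18541331734473/622 ≈ 2.9809e+10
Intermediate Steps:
d(v) = -407
I(q) = -13/(2*q)
j = -139035
(-213775 + I(622))*(j + d(302)) = (-213775 - 13/2/622)*(-139035 - 407) = (-213775 - 13/2*1/622)*(-139442) = (-213775 - 13/1244)*(-139442) = -265936113/1244*(-139442) = 18541331734473/622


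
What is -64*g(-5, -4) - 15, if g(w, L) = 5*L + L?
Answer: 1521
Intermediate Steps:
g(w, L) = 6*L
-64*g(-5, -4) - 15 = -384*(-4) - 15 = -64*(-24) - 15 = 1536 - 15 = 1521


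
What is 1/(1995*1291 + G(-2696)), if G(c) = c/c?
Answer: 1/2575546 ≈ 3.8827e-7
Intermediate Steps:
G(c) = 1
1/(1995*1291 + G(-2696)) = 1/(1995*1291 + 1) = 1/(2575545 + 1) = 1/2575546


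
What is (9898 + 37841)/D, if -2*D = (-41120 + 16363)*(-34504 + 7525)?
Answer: -31826/222639701 ≈ -0.00014295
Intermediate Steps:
D = -667919103/2 (D = -(-41120 + 16363)*(-34504 + 7525)/2 = -(-24757)*(-26979)/2 = -1/2*667919103 = -667919103/2 ≈ -3.3396e+8)
(9898 + 37841)/D = (9898 + 37841)/(-667919103/2) = 47739*(-2/667919103) = -31826/222639701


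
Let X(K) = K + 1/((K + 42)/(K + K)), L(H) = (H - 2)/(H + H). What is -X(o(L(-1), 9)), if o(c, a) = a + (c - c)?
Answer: -159/17 ≈ -9.3529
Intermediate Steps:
L(H) = (-2 + H)/(2*H) (L(H) = (-2 + H)/((2*H)) = (-2 + H)*(1/(2*H)) = (-2 + H)/(2*H))
o(c, a) = a (o(c, a) = a + 0 = a)
X(K) = K + 2*K/(42 + K) (X(K) = K + 1/((42 + K)/((2*K))) = K + 1/((42 + K)*(1/(2*K))) = K + 1/((42 + K)/(2*K)) = K + 2*K/(42 + K))
-X(o(L(-1), 9)) = -9*(44 + 9)/(42 + 9) = -9*53/51 = -1*159/17 = -159/17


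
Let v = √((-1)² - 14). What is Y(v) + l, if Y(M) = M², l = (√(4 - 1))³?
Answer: -13 + 3*√3 ≈ -7.8038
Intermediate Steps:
v = I*√13 (v = √(1 - 14) = √(-13) = I*√13 ≈ 3.6056*I)
l = 3*√3 (l = (√3)³ = 3*√3 ≈ 5.1962)
Y(v) + l = (I*√13)² + 3*√3 = -13 + 3*√3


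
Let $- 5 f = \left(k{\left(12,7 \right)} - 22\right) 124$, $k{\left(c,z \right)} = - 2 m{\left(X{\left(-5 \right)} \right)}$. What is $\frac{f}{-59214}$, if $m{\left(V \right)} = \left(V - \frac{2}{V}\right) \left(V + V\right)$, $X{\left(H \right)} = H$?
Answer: $- \frac{2356}{49345} \approx -0.047745$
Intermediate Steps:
$m{\left(V \right)} = 2 V \left(V - \frac{2}{V}\right)$ ($m{\left(V \right)} = \left(V - \frac{2}{V}\right) 2 V = 2 V \left(V - \frac{2}{V}\right)$)
$k{\left(c,z \right)} = -92$ ($k{\left(c,z \right)} = - 2 \left(-4 + 2 \left(-5\right)^{2}\right) = - 2 \left(-4 + 2 \cdot 25\right) = - 2 \left(-4 + 50\right) = \left(-2\right) 46 = -92$)
$f = \frac{14136}{5}$ ($f = - \frac{\left(-92 - 22\right) 124}{5} = - \frac{\left(-114\right) 124}{5} = \left(- \frac{1}{5}\right) \left(-14136\right) = \frac{14136}{5} \approx 2827.2$)
$\frac{f}{-59214} = \frac{14136}{5 \left(-59214\right)} = \frac{14136}{5} \left(- \frac{1}{59214}\right) = - \frac{2356}{49345}$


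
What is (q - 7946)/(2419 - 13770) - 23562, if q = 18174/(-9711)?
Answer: -66593634218/2826399 ≈ -23561.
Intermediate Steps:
q = -466/249 (q = 18174*(-1/9711) = -466/249 ≈ -1.8715)
(q - 7946)/(2419 - 13770) - 23562 = (-466/249 - 7946)/(2419 - 13770) - 23562 = -1979020/249/(-11351) - 23562 = -1979020/249*(-1/11351) - 23562 = 1979020/2826399 - 23562 = -66593634218/2826399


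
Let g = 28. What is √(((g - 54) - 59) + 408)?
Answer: √323 ≈ 17.972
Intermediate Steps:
√(((g - 54) - 59) + 408) = √(((28 - 54) - 59) + 408) = √((-26 - 59) + 408) = √(-85 + 408) = √323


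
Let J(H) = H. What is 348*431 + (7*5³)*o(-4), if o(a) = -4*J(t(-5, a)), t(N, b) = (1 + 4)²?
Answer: 62488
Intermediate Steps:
t(N, b) = 25 (t(N, b) = 5² = 25)
o(a) = -100 (o(a) = -4*25 = -100)
348*431 + (7*5³)*o(-4) = 348*431 + (7*5³)*(-100) = 149988 + (7*125)*(-100) = 149988 + 875*(-100) = 149988 - 87500 = 62488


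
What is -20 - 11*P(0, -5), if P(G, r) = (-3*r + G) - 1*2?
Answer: -163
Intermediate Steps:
P(G, r) = -2 + G - 3*r (P(G, r) = (G - 3*r) - 2 = -2 + G - 3*r)
-20 - 11*P(0, -5) = -20 - 11*(-2 + 0 - 3*(-5)) = -20 - 11*(-2 + 0 + 15) = -20 - 11*13 = -20 - 143 = -163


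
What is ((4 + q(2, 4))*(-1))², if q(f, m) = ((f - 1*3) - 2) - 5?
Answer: 16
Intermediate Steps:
q(f, m) = -10 + f (q(f, m) = ((f - 3) - 2) - 5 = ((-3 + f) - 2) - 5 = (-5 + f) - 5 = -10 + f)
((4 + q(2, 4))*(-1))² = ((4 + (-10 + 2))*(-1))² = ((4 - 8)*(-1))² = (-4*(-1))² = 4² = 16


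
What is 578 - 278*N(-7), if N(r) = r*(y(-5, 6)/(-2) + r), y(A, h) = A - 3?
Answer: -5260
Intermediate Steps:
y(A, h) = -3 + A
N(r) = r*(4 + r) (N(r) = r*((-3 - 5)/(-2) + r) = r*(-8*(-½) + r) = r*(4 + r))
578 - 278*N(-7) = 578 - (-1946)*(4 - 7) = 578 - (-1946)*(-3) = 578 - 278*21 = 578 - 5838 = -5260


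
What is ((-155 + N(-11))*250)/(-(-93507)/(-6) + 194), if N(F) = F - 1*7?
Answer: 86500/30781 ≈ 2.8102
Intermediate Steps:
N(F) = -7 + F (N(F) = F - 7 = -7 + F)
((-155 + N(-11))*250)/(-(-93507)/(-6) + 194) = ((-155 + (-7 - 11))*250)/(-(-93507)/(-6) + 194) = ((-155 - 18)*250)/(-(-93507)*(-1)/6 + 194) = (-173*250)/(-439*71/2 + 194) = -43250/(-31169/2 + 194) = -43250/(-30781/2) = -43250*(-2/30781) = 86500/30781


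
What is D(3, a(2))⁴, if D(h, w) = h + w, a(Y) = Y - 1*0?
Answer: 625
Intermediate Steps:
a(Y) = Y (a(Y) = Y + 0 = Y)
D(3, a(2))⁴ = (3 + 2)⁴ = 5⁴ = 625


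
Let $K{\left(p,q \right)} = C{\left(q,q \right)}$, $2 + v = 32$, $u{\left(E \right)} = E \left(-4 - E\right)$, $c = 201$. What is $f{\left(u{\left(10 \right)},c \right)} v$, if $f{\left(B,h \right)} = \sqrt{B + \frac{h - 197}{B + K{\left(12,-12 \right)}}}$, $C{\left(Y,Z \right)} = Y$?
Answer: $\frac{15 i \sqrt{202198}}{19} \approx 355.0 i$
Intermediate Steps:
$v = 30$ ($v = -2 + 32 = 30$)
$K{\left(p,q \right)} = q$
$f{\left(B,h \right)} = \sqrt{B + \frac{-197 + h}{-12 + B}}$ ($f{\left(B,h \right)} = \sqrt{B + \frac{h - 197}{B - 12}} = \sqrt{B + \frac{-197 + h}{-12 + B}}$)
$f{\left(u{\left(10 \right)},c \right)} v = \sqrt{\frac{-197 + 201 + \left(-1\right) 10 \left(4 + 10\right) \left(-12 - 10 \left(4 + 10\right)\right)}{-12 - 10 \left(4 + 10\right)}} 30 = \sqrt{\frac{-197 + 201 + \left(-1\right) 10 \cdot 14 \left(-12 - 10 \cdot 14\right)}{-12 - 10 \cdot 14}} \cdot 30 = \sqrt{\frac{-197 + 201 - 140 \left(-12 - 140\right)}{-12 - 140}} \cdot 30 = \sqrt{\frac{-197 + 201 - -21280}{-152}} \cdot 30 = \sqrt{- \frac{-197 + 201 + 21280}{152}} \cdot 30 = \sqrt{\left(- \frac{1}{152}\right) 21284} \cdot 30 = \sqrt{- \frac{5321}{38}} \cdot 30 = \frac{i \sqrt{202198}}{38} \cdot 30 = \frac{15 i \sqrt{202198}}{19}$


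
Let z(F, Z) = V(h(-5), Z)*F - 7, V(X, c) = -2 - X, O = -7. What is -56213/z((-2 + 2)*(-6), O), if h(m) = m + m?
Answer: 56213/7 ≈ 8030.4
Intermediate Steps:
h(m) = 2*m
z(F, Z) = -7 + 8*F (z(F, Z) = (-2 - 2*(-5))*F - 7 = (-2 - 1*(-10))*F - 7 = (-2 + 10)*F - 7 = 8*F - 7 = -7 + 8*F)
-56213/z((-2 + 2)*(-6), O) = -56213/(-7 + 8*((-2 + 2)*(-6))) = -56213/(-7 + 8*(0*(-6))) = -56213/(-7 + 8*0) = -56213/(-7 + 0) = -56213/(-7) = -56213*(-1/7) = 56213/7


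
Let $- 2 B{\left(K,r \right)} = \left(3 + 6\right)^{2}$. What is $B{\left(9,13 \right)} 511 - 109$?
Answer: $- \frac{41609}{2} \approx -20805.0$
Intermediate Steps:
$B{\left(K,r \right)} = - \frac{81}{2}$ ($B{\left(K,r \right)} = - \frac{\left(3 + 6\right)^{2}}{2} = - \frac{9^{2}}{2} = \left(- \frac{1}{2}\right) 81 = - \frac{81}{2}$)
$B{\left(9,13 \right)} 511 - 109 = \left(- \frac{81}{2}\right) 511 - 109 = - \frac{41391}{2} - 109 = - \frac{41609}{2}$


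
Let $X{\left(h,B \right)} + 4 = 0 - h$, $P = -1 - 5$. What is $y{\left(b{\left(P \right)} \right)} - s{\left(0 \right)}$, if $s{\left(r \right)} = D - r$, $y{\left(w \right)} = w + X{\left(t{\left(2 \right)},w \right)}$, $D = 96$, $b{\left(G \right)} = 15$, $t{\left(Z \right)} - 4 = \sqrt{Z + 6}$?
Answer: $-89 - 2 \sqrt{2} \approx -91.828$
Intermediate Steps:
$P = -6$
$t{\left(Z \right)} = 4 + \sqrt{6 + Z}$ ($t{\left(Z \right)} = 4 + \sqrt{Z + 6} = 4 + \sqrt{6 + Z}$)
$X{\left(h,B \right)} = -4 - h$ ($X{\left(h,B \right)} = -4 + \left(0 - h\right) = -4 - h$)
$y{\left(w \right)} = -8 + w - 2 \sqrt{2}$ ($y{\left(w \right)} = w - \left(8 + \sqrt{6 + 2}\right) = w - \left(8 + \sqrt{8}\right) = w - \left(8 + 2 \sqrt{2}\right) = -8 + w - 2 \sqrt{2}$)
$s{\left(r \right)} = 96 - r$
$y{\left(b{\left(P \right)} \right)} - s{\left(0 \right)} = \left(-8 + 15 - 2 \sqrt{2}\right) - \left(96 - 0\right) = \left(7 - 2 \sqrt{2}\right) - \left(96 + 0\right) = \left(7 - 2 \sqrt{2}\right) - 96 = -89 - 2 \sqrt{2}$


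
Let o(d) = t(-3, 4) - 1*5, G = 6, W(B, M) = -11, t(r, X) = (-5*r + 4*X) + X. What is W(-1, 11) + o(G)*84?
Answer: 2509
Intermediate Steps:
t(r, X) = -5*r + 5*X
o(d) = 30 (o(d) = (-5*(-3) + 5*4) - 1*5 = (15 + 20) - 5 = 35 - 5 = 30)
W(-1, 11) + o(G)*84 = -11 + 30*84 = -11 + 2520 = 2509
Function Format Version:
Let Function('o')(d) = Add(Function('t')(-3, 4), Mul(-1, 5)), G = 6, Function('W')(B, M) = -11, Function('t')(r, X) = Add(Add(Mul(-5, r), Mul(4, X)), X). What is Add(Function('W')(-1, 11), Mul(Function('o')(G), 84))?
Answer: 2509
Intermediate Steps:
Function('t')(r, X) = Add(Mul(-5, r), Mul(5, X))
Function('o')(d) = 30 (Function('o')(d) = Add(Add(Mul(-5, -3), Mul(5, 4)), Mul(-1, 5)) = Add(Add(15, 20), -5) = Add(35, -5) = 30)
Add(Function('W')(-1, 11), Mul(Function('o')(G), 84)) = Add(-11, Mul(30, 84)) = Add(-11, 2520) = 2509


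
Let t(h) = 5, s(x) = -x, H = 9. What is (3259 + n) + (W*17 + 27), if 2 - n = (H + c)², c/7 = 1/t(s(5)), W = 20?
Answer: 87996/25 ≈ 3519.8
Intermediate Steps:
c = 7/5 ≈ 1.4000
n = -2654/25 (n = 2 - (9 + 7/5)² = 2 - (52/5)² = 2 - 1*2704/25 = 2 - 2704/25 = -2654/25 ≈ -106.16)
(3259 + n) + (W*17 + 27) = (3259 - 2654/25) + (20*17 + 27) = 78821/25 + (340 + 27) = 78821/25 + 367 = 87996/25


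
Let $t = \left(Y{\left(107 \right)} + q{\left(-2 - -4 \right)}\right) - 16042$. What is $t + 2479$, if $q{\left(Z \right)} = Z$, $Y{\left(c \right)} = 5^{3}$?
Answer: $-13436$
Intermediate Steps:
$Y{\left(c \right)} = 125$
$t = -15915$ ($t = \left(125 - -2\right) - 16042 = \left(125 + \left(-2 + 4\right)\right) - 16042 = \left(125 + 2\right) - 16042 = 127 - 16042 = -15915$)
$t + 2479 = -15915 + 2479 = -13436$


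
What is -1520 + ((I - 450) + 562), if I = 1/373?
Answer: -525183/373 ≈ -1408.0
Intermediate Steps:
I = 1/373 ≈ 0.0026810
-1520 + ((I - 450) + 562) = -1520 + ((1/373 - 450) + 562) = -1520 + (-167849/373 + 562) = -1520 + 41777/373 = -525183/373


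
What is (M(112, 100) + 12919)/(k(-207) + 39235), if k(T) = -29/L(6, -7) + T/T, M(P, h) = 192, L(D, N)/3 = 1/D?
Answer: 13111/39178 ≈ 0.33465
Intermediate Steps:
L(D, N) = 3/D
k(T) = -57 (k(T) = -29/(3/6) + T/T = -29/(3*(1/6)) + 1 = -29/1/2 + 1 = -29*2 + 1 = -58 + 1 = -57)
(M(112, 100) + 12919)/(k(-207) + 39235) = (192 + 12919)/(-57 + 39235) = 13111/39178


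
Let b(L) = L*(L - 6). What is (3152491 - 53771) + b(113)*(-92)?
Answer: 1986348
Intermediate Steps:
b(L) = L*(-6 + L)
(3152491 - 53771) + b(113)*(-92) = (3152491 - 53771) + (113*(-6 + 113))*(-92) = 3098720 + (113*107)*(-92) = 3098720 + 12091*(-92) = 3098720 - 1112372 = 1986348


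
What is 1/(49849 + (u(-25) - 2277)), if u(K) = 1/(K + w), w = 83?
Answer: 58/2759177 ≈ 2.1021e-5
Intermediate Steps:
u(K) = 1/(83 + K) (u(K) = 1/(K + 83) = 1/(83 + K))
1/(49849 + (u(-25) - 2277)) = 1/(49849 + (1/(83 - 25) - 2277)) = 1/(49849 + (1/58 - 2277)) = 1/(49849 - 132065/58) = 1/(2759177/58) = 58/2759177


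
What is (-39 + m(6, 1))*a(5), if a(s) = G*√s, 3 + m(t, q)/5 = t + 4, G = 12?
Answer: -48*√5 ≈ -107.33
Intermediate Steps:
m(t, q) = 5 + 5*t (m(t, q) = -15 + 5*(t + 4) = -15 + 5*(4 + t) = -15 + (20 + 5*t) = 5 + 5*t)
a(s) = 12*√s
(-39 + m(6, 1))*a(5) = (-39 + (5 + 5*6))*(12*√5) = (-39 + (5 + 30))*(12*√5) = (-39 + 35)*(12*√5) = -48*√5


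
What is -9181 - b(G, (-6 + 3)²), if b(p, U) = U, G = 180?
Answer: -9190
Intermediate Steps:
-9181 - b(G, (-6 + 3)²) = -9181 - (-6 + 3)² = -9181 - 1*(-3)² = -9181 - 1*9 = -9181 - 9 = -9190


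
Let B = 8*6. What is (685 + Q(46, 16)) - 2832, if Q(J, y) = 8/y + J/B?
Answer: -51493/24 ≈ -2145.5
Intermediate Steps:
B = 48
Q(J, y) = 8/y + J/48
(685 + Q(46, 16)) - 2832 = (685 + (8/16 + (1/48)*46)) - 2832 = (685 + (8*(1/16) + 23/24)) - 2832 = (685 + (½ + 23/24)) - 2832 = (685 + 35/24) - 2832 = 16475/24 - 2832 = -51493/24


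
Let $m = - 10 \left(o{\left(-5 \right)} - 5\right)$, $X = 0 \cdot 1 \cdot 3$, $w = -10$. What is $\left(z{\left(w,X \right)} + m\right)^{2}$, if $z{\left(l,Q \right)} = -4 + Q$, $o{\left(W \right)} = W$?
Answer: $9216$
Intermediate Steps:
$X = 0$ ($X = 0 \cdot 3 = 0$)
$m = 100$ ($m = - 10 \left(-5 - 5\right) = \left(-10\right) \left(-10\right) = 100$)
$\left(z{\left(w,X \right)} + m\right)^{2} = \left(\left(-4 + 0\right) + 100\right)^{2} = \left(-4 + 100\right)^{2} = 96^{2} = 9216$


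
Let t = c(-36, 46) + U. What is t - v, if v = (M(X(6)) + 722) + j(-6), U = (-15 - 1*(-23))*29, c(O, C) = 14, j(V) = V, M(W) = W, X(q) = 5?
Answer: -475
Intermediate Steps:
U = 232 (U = (-15 + 23)*29 = 8*29 = 232)
v = 721 (v = (5 + 722) - 6 = 727 - 6 = 721)
t = 246 (t = 14 + 232 = 246)
t - v = 246 - 1*721 = 246 - 721 = -475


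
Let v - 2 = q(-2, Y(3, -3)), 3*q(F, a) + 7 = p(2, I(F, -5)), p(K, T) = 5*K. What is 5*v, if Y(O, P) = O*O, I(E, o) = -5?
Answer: 15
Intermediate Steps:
Y(O, P) = O²
q(F, a) = 1 (q(F, a) = -7/3 + (5*2)/3 = -7/3 + (⅓)*10 = -7/3 + 10/3 = 1)
v = 3 (v = 2 + 1 = 3)
5*v = 5*3 = 15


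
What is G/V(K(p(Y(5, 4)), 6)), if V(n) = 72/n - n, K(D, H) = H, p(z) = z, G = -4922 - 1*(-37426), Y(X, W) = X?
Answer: 16252/3 ≈ 5417.3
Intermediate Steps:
G = 32504 (G = -4922 + 37426 = 32504)
V(n) = -n + 72/n
G/V(K(p(Y(5, 4)), 6)) = 32504/(-1*6 + 72/6) = 32504/(-6 + 72*(⅙)) = 32504/(-6 + 12) = 32504/6 = 32504*(⅙) = 16252/3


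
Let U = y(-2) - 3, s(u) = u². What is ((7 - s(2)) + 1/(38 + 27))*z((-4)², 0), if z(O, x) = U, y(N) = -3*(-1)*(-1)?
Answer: -1176/65 ≈ -18.092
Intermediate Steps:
y(N) = -3 (y(N) = 3*(-1) = -3)
U = -6 (U = -3 - 3 = -6)
z(O, x) = -6
((7 - s(2)) + 1/(38 + 27))*z((-4)², 0) = ((7 - 1*2²) + 1/(38 + 27))*(-6) = ((7 - 1*4) + 1/65)*(-6) = ((7 - 4) + 1/65)*(-6) = (3 + 1/65)*(-6) = (196/65)*(-6) = -1176/65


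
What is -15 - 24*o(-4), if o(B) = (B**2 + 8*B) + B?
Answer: 465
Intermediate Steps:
o(B) = B**2 + 9*B
-15 - 24*o(-4) = -15 - (-96)*(9 - 4) = -15 - (-96)*5 = -15 - 24*(-20) = -15 + 480 = 465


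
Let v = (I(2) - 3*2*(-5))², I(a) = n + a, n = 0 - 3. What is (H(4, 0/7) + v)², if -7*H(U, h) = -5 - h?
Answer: 34715664/49 ≈ 7.0848e+5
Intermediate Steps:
H(U, h) = 5/7 + h/7 (H(U, h) = -(-5 - h)/7 = 5/7 + h/7)
n = -3
I(a) = -3 + a
v = 841 (v = ((-3 + 2) - 3*2*(-5))² = (-1 - 6*(-5))² = (-1 + 30)² = 29² = 841)
(H(4, 0/7) + v)² = ((5/7 + (0/7)/7) + 841)² = ((5/7 + (0*(⅐))/7) + 841)² = ((5/7 + (⅐)*0) + 841)² = ((5/7 + 0) + 841)² = (5/7 + 841)² = (5892/7)² = 34715664/49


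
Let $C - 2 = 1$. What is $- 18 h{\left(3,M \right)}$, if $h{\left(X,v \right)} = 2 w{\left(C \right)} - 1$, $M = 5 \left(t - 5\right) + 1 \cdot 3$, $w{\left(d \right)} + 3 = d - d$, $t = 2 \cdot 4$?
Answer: $126$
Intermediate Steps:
$t = 8$
$C = 3$ ($C = 2 + 1 = 3$)
$w{\left(d \right)} = -3$ ($w{\left(d \right)} = -3 + \left(d - d\right) = -3 + 0 = -3$)
$M = 18$ ($M = 5 \left(8 - 5\right) + 1 \cdot 3 = 5 \cdot 3 + 3 = 15 + 3 = 18$)
$h{\left(X,v \right)} = -7$ ($h{\left(X,v \right)} = 2 \left(-3\right) - 1 = -6 - 1 = -7$)
$- 18 h{\left(3,M \right)} = \left(-18\right) \left(-7\right) = 126$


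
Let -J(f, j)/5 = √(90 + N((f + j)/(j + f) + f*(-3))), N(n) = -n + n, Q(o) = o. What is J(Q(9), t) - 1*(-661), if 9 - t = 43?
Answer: 661 - 15*√10 ≈ 613.57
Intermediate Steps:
t = -34 (t = 9 - 1*43 = 9 - 43 = -34)
N(n) = 0
J(f, j) = -15*√10 (J(f, j) = -5*√(90 + 0) = -15*√10)
J(Q(9), t) - 1*(-661) = -15*√10 - 1*(-661) = -15*√10 + 661 = 661 - 15*√10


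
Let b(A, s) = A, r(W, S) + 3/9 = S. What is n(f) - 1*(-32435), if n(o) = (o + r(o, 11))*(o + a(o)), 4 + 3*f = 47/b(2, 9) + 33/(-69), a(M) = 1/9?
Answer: 1859345257/57132 ≈ 32545.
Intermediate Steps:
r(W, S) = -⅓ + S
a(M) = ⅑
f = 875/138 (f = -4/3 + (47/2 + 33/(-69))/3 = -4/3 + (47*(½) + 33*(-1/69))/3 = -4/3 + (47/2 - 11/23)/3 = -4/3 + (⅓)*(1059/46) = -4/3 + 353/46 = 875/138 ≈ 6.3406)
n(o) = (⅑ + o)*(32/3 + o) (n(o) = (o + (-⅓ + 11))*(o + ⅑) = (o + 32/3)*(⅑ + o) = (32/3 + o)*(⅑ + o) = (⅑ + o)*(32/3 + o))
n(f) - 1*(-32435) = (32/27 + (875/138)² + (97/9)*(875/138)) - 1*(-32435) = (32/27 + 765625/19044 + 84875/1242) + 32435 = 6268837/57132 + 32435 = 1859345257/57132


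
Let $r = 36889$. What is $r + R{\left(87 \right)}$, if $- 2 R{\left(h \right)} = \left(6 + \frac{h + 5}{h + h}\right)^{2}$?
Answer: $\frac{279051529}{7569} \approx 36868.0$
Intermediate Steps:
$R{\left(h \right)} = - \frac{\left(6 + \frac{5 + h}{2 h}\right)^{2}}{2}$ ($R{\left(h \right)} = - \frac{\left(6 + \frac{h + 5}{h + h}\right)^{2}}{2} = - \frac{\left(6 + \frac{5 + h}{2 h}\right)^{2}}{2}$)
$r + R{\left(87 \right)} = 36889 - \frac{\left(5 + 13 \cdot 87\right)^{2}}{8 \cdot 7569} = 36889 - \frac{\left(5 + 1131\right)^{2}}{60552} = 36889 - \frac{1136^{2}}{60552} = 36889 - \frac{1}{60552} \cdot 1290496 = 36889 - \frac{161312}{7569} = \frac{279051529}{7569}$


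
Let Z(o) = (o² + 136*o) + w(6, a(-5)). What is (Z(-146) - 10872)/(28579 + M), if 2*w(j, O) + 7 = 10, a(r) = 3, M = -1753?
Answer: -18821/53652 ≈ -0.35080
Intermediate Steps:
w(j, O) = 3/2 (w(j, O) = -7/2 + (½)*10 = -7/2 + 5 = 3/2)
Z(o) = 3/2 + o² + 136*o (Z(o) = (o² + 136*o) + 3/2 = 3/2 + o² + 136*o)
(Z(-146) - 10872)/(28579 + M) = ((3/2 + (-146)² + 136*(-146)) - 10872)/(28579 - 1753) = ((3/2 + 21316 - 19856) - 10872)/26826 = (2923/2 - 10872)*(1/26826) = -18821/2*1/26826 = -18821/53652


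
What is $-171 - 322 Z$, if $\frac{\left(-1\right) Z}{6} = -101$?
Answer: $-195303$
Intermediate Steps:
$Z = 606$ ($Z = \left(-6\right) \left(-101\right) = 606$)
$-171 - 322 Z = -171 - 195132 = -195303$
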